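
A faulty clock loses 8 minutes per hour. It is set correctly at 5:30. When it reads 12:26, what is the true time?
For every 60 true minutes, the faulty clock advances 52 minutes, so 1 faulty-clock minute corresponds to 60/52 true minutes.
From 5:30 to 12:26 on the faulty dial is 416 minutes.
True elapsed: 416 x 60/52 = 480 minutes = 8 hours.
True time: 5:30 + 8 hours = 1:30.

Final answer: 1:30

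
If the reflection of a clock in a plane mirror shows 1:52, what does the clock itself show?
Reflection across the vertical (12-6) axis maps a hand at angle A degrees to (360 - A) degrees, which sends a reading of T minutes past 12:00 to (720 - T) minutes past 12:00.
Mirror reads 1:52 = 112 minutes past 12:00.
Actual time: (720 - 112) mod 720 = 608 minutes = 10:08.

Final answer: 10:08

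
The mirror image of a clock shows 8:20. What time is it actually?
Reflection across the vertical (12-6) axis maps a hand at angle A degrees to (360 - A) degrees, which sends a reading of T minutes past 12:00 to (720 - T) minutes past 12:00.
Mirror reads 8:20 = 500 minutes past 12:00.
Actual time: (720 - 500) mod 720 = 220 minutes = 3:40.

Final answer: 3:40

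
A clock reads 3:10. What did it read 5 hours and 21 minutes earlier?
Starting time: 3:10 = 190 total minutes past 12:00
Subtracting: 5 hours and 21 minutes = 321 minutes
190 - 321 = -131 (negative, add 12 hours = 720) = 589 minutes
= 9 hours and 49 minutes past 12:00 = 9:49

Final answer: 9:49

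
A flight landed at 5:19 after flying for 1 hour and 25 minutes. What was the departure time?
Starting time: 5:19 = 319 total minutes past 12:00
Subtracting: 1 hour and 25 minutes = 85 minutes
319 - 85 = 234 minutes
= 3 hours and 54 minutes past 12:00 = 3:54

Final answer: 3:54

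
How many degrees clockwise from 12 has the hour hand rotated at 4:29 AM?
The hour hand moves 30 degrees per hour and 0.5 degrees per minute.
At 4:29: (4) x 30 + 29 x 0.5 = 120 + 14.5 = 134.5 degrees

Final answer: 134.5 degrees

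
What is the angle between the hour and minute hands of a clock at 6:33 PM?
Hour hand position: 6 x 30 + 33 x 0.5 = 196.5 degrees
Minute hand position: 33 x 6 = 198 degrees
Difference: |196.5 - 198| = 1.5 degrees
The angle between the hands is 1.5 degrees

Final answer: 1.5 degrees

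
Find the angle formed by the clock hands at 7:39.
Hour hand position: 7 x 30 + 39 x 0.5 = 229.5 degrees
Minute hand position: 39 x 6 = 234 degrees
Difference: |229.5 - 234| = 4.5 degrees
The angle between the hands is 4.5 degrees

Final answer: 4.5 degrees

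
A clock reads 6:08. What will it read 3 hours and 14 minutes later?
Starting time: 6:08
Adding 14 minutes to 8 minutes: 8 + 14 = 22 minutes
Adding 3 hours: 6 + 3 = 9
Final time: 9:22

Final answer: 9:22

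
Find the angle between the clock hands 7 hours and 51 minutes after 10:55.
First find the time 7 hours and 51 minutes after 10:55.
Total minutes: 10 x 60 + 55 + 7 x 60 + 51 = 1126.
1126 mod 720 = 406 minutes = 6:46.
Now compute the angle at 6:46:
Hour hand: 6 x 30 + 46 x 0.5 = 203 degrees
Minute hand: 46 x 6 = 276 degrees
Difference: |203 - 276| = 73 degrees
The angle is 73 degrees

Final answer: 73 degrees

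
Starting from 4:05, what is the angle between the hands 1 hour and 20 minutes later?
First find the time 1 hour and 20 minutes after 4:05.
Total minutes: 4 x 60 + 5 + 1 x 60 + 20 = 325.
325 mod 720 = 325 minutes = 5:25.
Now compute the angle at 5:25:
Hour hand: 5 x 30 + 25 x 0.5 = 162.5 degrees
Minute hand: 25 x 6 = 150 degrees
Difference: |162.5 - 150| = 12.5 degrees
The angle is 12.5 degrees

Final answer: 12.5 degrees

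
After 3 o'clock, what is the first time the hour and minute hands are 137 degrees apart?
At t minutes past 3:00, the hour hand is at 30 x 3 + 0.5t degrees and the minute hand is at 6t degrees.
The smaller angle between them is 137 degrees when |30H - 5.5t| = 137 or |30H - 5.5t| = 223.
With H = 3, solve 30 x 3 - 5.5t = +/- target for each target:
  t = (30 x 3 - 137) / 5.5 = -8.55 (outside (0, 60))
  t = (30 x 3 + 137) / 5.5 = 41.27
  t = (30 x 3 - 223) / 5.5 = -24.18 (outside (0, 60))
  t = (30 x 3 + 223) / 5.5 = 56.91
Valid solutions in (0, 60): {41.27, 56.91} minutes.
The first occurrence is t = 41.27 minutes.
The hands form a 137-degree angle at 41.27 minutes past 3:00.

Final answer: 41.27 minutes past 3:00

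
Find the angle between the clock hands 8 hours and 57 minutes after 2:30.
First find the time 8 hours and 57 minutes after 2:30.
Total minutes: 2 x 60 + 30 + 8 x 60 + 57 = 687.
687 mod 720 = 687 minutes = 11:27.
Now compute the angle at 11:27:
Hour hand: 11 x 30 + 27 x 0.5 = 343.5 degrees
Minute hand: 27 x 6 = 162 degrees
Difference: |343.5 - 162| = 181.5 degrees
Smaller angle: 360 - 181.5 = 178.5 degrees

Final answer: 178.5 degrees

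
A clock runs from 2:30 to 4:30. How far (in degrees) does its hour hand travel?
The hour hand moves 0.5 degrees per minute.
Time elapsed: 4:30 - 2:30 = 120 minutes
Angular displacement: 120 x 0.5 = 60 degrees

Final answer: 60 degrees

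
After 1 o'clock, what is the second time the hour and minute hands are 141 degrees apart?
At t minutes past 1:00, the hour hand is at 30 x 1 + 0.5t degrees and the minute hand is at 6t degrees.
The smaller angle between them is 141 degrees when |30H - 5.5t| = 141 or |30H - 5.5t| = 219.
With H = 1, solve 30 x 1 - 5.5t = +/- target for each target:
  t = (30 x 1 - 141) / 5.5 = -20.18 (outside (0, 60))
  t = (30 x 1 + 141) / 5.5 = 31.09
  t = (30 x 1 - 219) / 5.5 = -34.36 (outside (0, 60))
  t = (30 x 1 + 219) / 5.5 = 45.27
Valid solutions in (0, 60): {31.09, 45.27} minutes.
The second occurrence is t = 45.27 minutes.
The hands form a 141-degree angle at 45.27 minutes past 1:00.

Final answer: 45.27 minutes past 1:00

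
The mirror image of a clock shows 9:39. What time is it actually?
Reflection across the vertical (12-6) axis maps a hand at angle A degrees to (360 - A) degrees, which sends a reading of T minutes past 12:00 to (720 - T) minutes past 12:00.
Mirror reads 9:39 = 579 minutes past 12:00.
Actual time: (720 - 579) mod 720 = 141 minutes = 2:21.

Final answer: 2:21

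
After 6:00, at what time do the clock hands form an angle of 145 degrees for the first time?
At t minutes past 6:00, the hour hand is at 30 x 6 + 0.5t degrees and the minute hand is at 6t degrees.
The smaller angle between them is 145 degrees when |30H - 5.5t| = 145 or |30H - 5.5t| = 215.
With H = 6, solve 30 x 6 - 5.5t = +/- target for each target:
  t = (30 x 6 - 145) / 5.5 = 6.36
  t = (30 x 6 + 145) / 5.5 = 59.09
  t = (30 x 6 - 215) / 5.5 = -6.36 (outside (0, 60))
  t = (30 x 6 + 215) / 5.5 = 71.82 (outside (0, 60))
Valid solutions in (0, 60): {6.36, 59.09} minutes.
The first occurrence is t = 6.36 minutes.
The hands form a 145-degree angle at 6.36 minutes past 6:00.

Final answer: 6.36 minutes past 6:00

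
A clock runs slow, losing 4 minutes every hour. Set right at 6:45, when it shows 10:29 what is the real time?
For every 60 true minutes, the faulty clock advances 56 minutes, so 1 faulty-clock minute corresponds to 60/56 true minutes.
From 6:45 to 10:29 on the faulty dial is 224 minutes.
True elapsed: 224 x 60/56 = 240 minutes = 4 hours.
True time: 6:45 + 4 hours = 10:45.

Final answer: 10:45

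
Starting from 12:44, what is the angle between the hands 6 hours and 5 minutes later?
First find the time 6 hours and 5 minutes after 12:44.
Total minutes: 12 x 60 + 44 + 6 x 60 + 5 = 1129.
1129 mod 720 = 409 minutes = 6:49.
Now compute the angle at 6:49:
Hour hand: 6 x 30 + 49 x 0.5 = 204.5 degrees
Minute hand: 49 x 6 = 294 degrees
Difference: |204.5 - 294| = 89.5 degrees
The angle is 89.5 degrees

Final answer: 89.5 degrees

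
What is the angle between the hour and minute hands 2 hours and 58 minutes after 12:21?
First find the time 2 hours and 58 minutes after 12:21.
Total minutes: 12 x 60 + 21 + 2 x 60 + 58 = 919.
919 mod 720 = 199 minutes = 3:19.
Now compute the angle at 3:19:
Hour hand: 3 x 30 + 19 x 0.5 = 99.5 degrees
Minute hand: 19 x 6 = 114 degrees
Difference: |99.5 - 114| = 14.5 degrees
The angle is 14.5 degrees

Final answer: 14.5 degrees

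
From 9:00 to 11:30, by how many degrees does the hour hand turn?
The hour hand moves 0.5 degrees per minute.
Time elapsed: 11:30 - 9:00 = 150 minutes
Angular displacement: 150 x 0.5 = 75 degrees

Final answer: 75 degrees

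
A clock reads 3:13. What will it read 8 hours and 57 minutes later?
Starting time: 3:13
Adding 57 minutes to 13 minutes: 13 + 57 = 70 minutes = 1 hour and 10 minutes
Adding 8 hours: 3 + 8 + 1 (carry) = 12
Final time: 12:10

Final answer: 12:10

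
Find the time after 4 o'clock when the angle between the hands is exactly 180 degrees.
For hands to be 180 degrees apart: |30H - 5.5t| = 180
With H = 4: t = (30 x 4 + 180)/5.5 = 54.55 or t = (30 x 4 - 180)/5.5 = -10.91
First valid solution (0 < t < 60): t = 54.55 minutes
The hands are opposite at 54.55 minutes past 4:00.

Final answer: 54.55 minutes past 4:00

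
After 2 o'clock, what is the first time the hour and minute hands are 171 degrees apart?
At t minutes past 2:00, the hour hand is at 30 x 2 + 0.5t degrees and the minute hand is at 6t degrees.
The smaller angle between them is 171 degrees when |30H - 5.5t| = 171 or |30H - 5.5t| = 189.
With H = 2, solve 30 x 2 - 5.5t = +/- target for each target:
  t = (30 x 2 - 171) / 5.5 = -20.18 (outside (0, 60))
  t = (30 x 2 + 171) / 5.5 = 42
  t = (30 x 2 - 189) / 5.5 = -23.45 (outside (0, 60))
  t = (30 x 2 + 189) / 5.5 = 45.27
Valid solutions in (0, 60): {42, 45.27} minutes.
The first occurrence is t = 42 minutes.
The hands form a 171-degree angle at 42 minutes past 2:00.

Final answer: 42 minutes past 2:00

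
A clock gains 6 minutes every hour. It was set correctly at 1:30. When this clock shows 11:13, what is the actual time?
For every 60 true minutes, the faulty clock advances 66 minutes, so 1 faulty-clock minute corresponds to 60/66 true minutes.
From 1:30 to 11:13 on the faulty dial is 583 minutes.
True elapsed: 583 x 60/66 = 530 minutes = 8 hours and 50 minutes.
True time: 1:30 + 8 hours and 50 minutes = 10:20.

Final answer: 10:20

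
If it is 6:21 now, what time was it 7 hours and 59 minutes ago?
Starting time: 6:21 = 381 total minutes past 12:00
Subtracting: 7 hours and 59 minutes = 479 minutes
381 - 479 = -98 (negative, add 12 hours = 720) = 622 minutes
= 10 hours and 22 minutes past 12:00 = 10:22

Final answer: 10:22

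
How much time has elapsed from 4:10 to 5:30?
From 4:10 to 5:30:
(5 x 60 + 30) - (4 x 60 + 10) = 330 - 250 = 80 minutes
= 1 hour and 20 minutes

Final answer: 1 hour and 20 minutes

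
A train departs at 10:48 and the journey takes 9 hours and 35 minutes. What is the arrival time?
Starting time: 10:48
Adding 35 minutes to 48 minutes: 48 + 35 = 83 minutes = 1 hour and 23 minutes
Adding 9 hours: 10 + 9 + 1 (carry) = 20 - 12 = 8
Final time: 8:23

Final answer: 8:23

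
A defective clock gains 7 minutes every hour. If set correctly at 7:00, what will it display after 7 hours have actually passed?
For every 60 true minutes, the faulty clock advances 60 + 7 = 67 minutes.
True elapsed: 7 hours = 420 minutes.
Faulty clock advances: 420 x 67/60 = 469 minutes (drift: 49 minutes ahead).
Shown time: 7:00 + 469 minutes = 2:49.

Final answer: 2:49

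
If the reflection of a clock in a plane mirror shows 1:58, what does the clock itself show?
Reflection across the vertical (12-6) axis maps a hand at angle A degrees to (360 - A) degrees, which sends a reading of T minutes past 12:00 to (720 - T) minutes past 12:00.
Mirror reads 1:58 = 118 minutes past 12:00.
Actual time: (720 - 118) mod 720 = 602 minutes = 10:02.

Final answer: 10:02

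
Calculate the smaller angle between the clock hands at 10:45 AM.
Hour hand position: 10 x 30 + 45 x 0.5 = 322.5 degrees
Minute hand position: 45 x 6 = 270 degrees
Difference: |322.5 - 270| = 52.5 degrees
The angle between the hands is 52.5 degrees

Final answer: 52.5 degrees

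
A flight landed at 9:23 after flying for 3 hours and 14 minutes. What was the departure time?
Starting time: 9:23 = 563 total minutes past 12:00
Subtracting: 3 hours and 14 minutes = 194 minutes
563 - 194 = 369 minutes
= 6 hours and 9 minutes past 12:00 = 6:09

Final answer: 6:09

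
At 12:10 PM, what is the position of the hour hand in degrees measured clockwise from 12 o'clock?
The hour hand moves 30 degrees per hour and 0.5 degrees per minute.
At 12:10: (0) x 30 + 10 x 0.5 = 0 + 5 = 5 degrees

Final answer: 5 degrees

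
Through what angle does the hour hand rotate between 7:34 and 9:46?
The hour hand moves 0.5 degrees per minute.
Time elapsed: 9:46 - 7:34 = 132 minutes
Angular displacement: 132 x 0.5 = 66 degrees

Final answer: 66 degrees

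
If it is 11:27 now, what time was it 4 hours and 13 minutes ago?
Starting time: 11:27 = 687 total minutes past 12:00
Subtracting: 4 hours and 13 minutes = 253 minutes
687 - 253 = 434 minutes
= 7 hours and 14 minutes past 12:00 = 7:14

Final answer: 7:14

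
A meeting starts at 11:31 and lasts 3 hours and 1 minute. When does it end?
Starting time: 11:31
Adding 1 minute to 31 minutes: 31 + 1 = 32 minutes
Adding 3 hours: 11 + 3 = 14 - 12 = 2
Final time: 2:32

Final answer: 2:32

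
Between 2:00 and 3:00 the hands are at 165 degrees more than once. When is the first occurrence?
At t minutes past 2:00, the hour hand is at 30 x 2 + 0.5t degrees and the minute hand is at 6t degrees.
The smaller angle between them is 165 degrees when |30H - 5.5t| = 165 or |30H - 5.5t| = 195.
With H = 2, solve 30 x 2 - 5.5t = +/- target for each target:
  t = (30 x 2 - 165) / 5.5 = -19.09 (outside (0, 60))
  t = (30 x 2 + 165) / 5.5 = 40.91
  t = (30 x 2 - 195) / 5.5 = -24.55 (outside (0, 60))
  t = (30 x 2 + 195) / 5.5 = 46.36
Valid solutions in (0, 60): {40.91, 46.36} minutes.
The first occurrence is t = 40.91 minutes.
The hands form a 165-degree angle at 40.91 minutes past 2:00.

Final answer: 40.91 minutes past 2:00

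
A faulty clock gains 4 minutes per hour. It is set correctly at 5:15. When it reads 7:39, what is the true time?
For every 60 true minutes, the faulty clock advances 64 minutes, so 1 faulty-clock minute corresponds to 60/64 true minutes.
From 5:15 to 7:39 on the faulty dial is 144 minutes.
True elapsed: 144 x 60/64 = 135 minutes = 2 hours and 15 minutes.
True time: 5:15 + 2 hours and 15 minutes = 7:30.

Final answer: 7:30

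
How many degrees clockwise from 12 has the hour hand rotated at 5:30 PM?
The hour hand moves 30 degrees per hour and 0.5 degrees per minute.
At 5:30: (5) x 30 + 30 x 0.5 = 150 + 15 = 165 degrees

Final answer: 165 degrees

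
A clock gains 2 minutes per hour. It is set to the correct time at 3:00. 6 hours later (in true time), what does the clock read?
For every 60 true minutes, the faulty clock advances 60 + 2 = 62 minutes.
True elapsed: 6 hours = 360 minutes.
Faulty clock advances: 360 x 62/60 = 372 minutes (drift: 12 minutes ahead).
Shown time: 3:00 + 372 minutes = 9:12.

Final answer: 9:12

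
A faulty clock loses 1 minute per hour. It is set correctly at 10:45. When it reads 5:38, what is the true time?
For every 60 true minutes, the faulty clock advances 59 minutes, so 1 faulty-clock minute corresponds to 60/59 true minutes.
From 10:45 to 5:38 on the faulty dial is 413 minutes.
True elapsed: 413 x 60/59 = 420 minutes = 7 hours.
True time: 10:45 + 7 hours = 5:45.

Final answer: 5:45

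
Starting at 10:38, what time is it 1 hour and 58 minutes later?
Starting time: 10:38
Adding 58 minutes to 38 minutes: 38 + 58 = 96 minutes = 1 hour and 36 minutes
Adding 1 hour: 10 + 1 + 1 (carry) = 12
Final time: 12:36

Final answer: 12:36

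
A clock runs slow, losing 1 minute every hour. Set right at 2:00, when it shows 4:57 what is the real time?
For every 60 true minutes, the faulty clock advances 59 minutes, so 1 faulty-clock minute corresponds to 60/59 true minutes.
From 2:00 to 4:57 on the faulty dial is 177 minutes.
True elapsed: 177 x 60/59 = 180 minutes = 3 hours.
True time: 2:00 + 3 hours = 5:00.

Final answer: 5:00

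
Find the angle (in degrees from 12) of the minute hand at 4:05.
The minute hand moves 6 degrees per minute.
At 4:05: 5 x 6 = 30 degrees

Final answer: 30 degrees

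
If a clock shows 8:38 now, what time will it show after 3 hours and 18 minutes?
Starting time: 8:38
Adding 18 minutes to 38 minutes: 38 + 18 = 56 minutes
Adding 3 hours: 8 + 3 = 11
Final time: 11:56

Final answer: 11:56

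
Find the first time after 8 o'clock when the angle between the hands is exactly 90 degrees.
At t minutes past 8:00, the hour hand is at 30 x 8 + 0.5t degrees and the minute hand is at 6t degrees.
The smaller angle between them is 90 degrees when |30H - 5.5t| = 90 or |30H - 5.5t| = 270.
With H = 8, solve 30 x 8 - 5.5t = +/- target for each target:
  t = (30 x 8 - 90) / 5.5 = 27.27
  t = (30 x 8 + 90) / 5.5 = 60 (outside (0, 60))
  t = (30 x 8 - 270) / 5.5 = -5.45 (outside (0, 60))
  t = (30 x 8 + 270) / 5.5 = 92.73 (outside (0, 60))
Valid solutions in (0, 60): {27.27} minutes.
The first occurrence is t = 27.27 minutes.
The hands form a 90-degree angle at 27.27 minutes past 8:00.

Final answer: 27.27 minutes past 8:00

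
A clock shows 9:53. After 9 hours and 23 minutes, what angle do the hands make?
First find the time 9 hours and 23 minutes after 9:53.
Total minutes: 9 x 60 + 53 + 9 x 60 + 23 = 1156.
1156 mod 720 = 436 minutes = 7:16.
Now compute the angle at 7:16:
Hour hand: 7 x 30 + 16 x 0.5 = 218 degrees
Minute hand: 16 x 6 = 96 degrees
Difference: |218 - 96| = 122 degrees
The angle is 122 degrees

Final answer: 122 degrees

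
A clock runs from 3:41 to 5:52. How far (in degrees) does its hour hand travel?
The hour hand moves 0.5 degrees per minute.
Time elapsed: 5:52 - 3:41 = 131 minutes
Angular displacement: 131 x 0.5 = 65.5 degrees

Final answer: 65.5 degrees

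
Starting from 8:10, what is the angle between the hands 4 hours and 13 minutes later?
First find the time 4 hours and 13 minutes after 8:10.
Total minutes: 8 x 60 + 10 + 4 x 60 + 13 = 743.
743 mod 720 = 23 minutes = 12:23.
Now compute the angle at 12:23:
Hour hand: 0 x 30 + 23 x 0.5 = 11.5 degrees
Minute hand: 23 x 6 = 138 degrees
Difference: |11.5 - 138| = 126.5 degrees
The angle is 126.5 degrees

Final answer: 126.5 degrees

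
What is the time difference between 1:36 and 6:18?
From 1:36 to 6:18:
(6 x 60 + 18) - (1 x 60 + 36) = 378 - 96 = 282 minutes
= 4 hours and 42 minutes

Final answer: 4 hours and 42 minutes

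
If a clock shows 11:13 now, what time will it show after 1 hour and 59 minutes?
Starting time: 11:13
Adding 59 minutes to 13 minutes: 13 + 59 = 72 minutes = 1 hour and 12 minutes
Adding 1 hour: 11 + 1 + 1 (carry) = 13 - 12 = 1
Final time: 1:12

Final answer: 1:12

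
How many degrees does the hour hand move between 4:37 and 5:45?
The hour hand moves 0.5 degrees per minute.
Time elapsed: 5:45 - 4:37 = 68 minutes
Angular displacement: 68 x 0.5 = 34 degrees

Final answer: 34 degrees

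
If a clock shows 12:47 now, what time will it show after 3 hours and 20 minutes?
Starting time: 12:47
Adding 20 minutes to 47 minutes: 47 + 20 = 67 minutes = 1 hour and 7 minutes
Adding 3 hours: 12 + 3 + 1 (carry) = 16 - 12 = 4
Final time: 4:07

Final answer: 4:07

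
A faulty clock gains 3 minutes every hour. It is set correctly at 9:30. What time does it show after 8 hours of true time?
For every 60 true minutes, the faulty clock advances 60 + 3 = 63 minutes.
True elapsed: 8 hours = 480 minutes.
Faulty clock advances: 480 x 63/60 = 504 minutes (drift: 24 minutes ahead).
Shown time: 9:30 + 504 minutes = 5:54.

Final answer: 5:54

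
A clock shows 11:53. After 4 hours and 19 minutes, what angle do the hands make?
First find the time 4 hours and 19 minutes after 11:53.
Total minutes: 11 x 60 + 53 + 4 x 60 + 19 = 972.
972 mod 720 = 252 minutes = 4:12.
Now compute the angle at 4:12:
Hour hand: 4 x 30 + 12 x 0.5 = 126 degrees
Minute hand: 12 x 6 = 72 degrees
Difference: |126 - 72| = 54 degrees
The angle is 54 degrees

Final answer: 54 degrees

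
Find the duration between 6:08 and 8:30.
From 6:08 to 8:30:
(8 x 60 + 30) - (6 x 60 + 8) = 510 - 368 = 142 minutes
= 2 hours and 22 minutes

Final answer: 2 hours and 22 minutes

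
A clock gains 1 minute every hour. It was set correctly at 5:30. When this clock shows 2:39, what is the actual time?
For every 60 true minutes, the faulty clock advances 61 minutes, so 1 faulty-clock minute corresponds to 60/61 true minutes.
From 5:30 to 2:39 on the faulty dial is 549 minutes.
True elapsed: 549 x 60/61 = 540 minutes = 9 hours.
True time: 5:30 + 9 hours = 2:30.

Final answer: 2:30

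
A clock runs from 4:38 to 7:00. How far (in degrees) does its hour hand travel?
The hour hand moves 0.5 degrees per minute.
Time elapsed: 7:00 - 4:38 = 142 minutes
Angular displacement: 142 x 0.5 = 71 degrees

Final answer: 71 degrees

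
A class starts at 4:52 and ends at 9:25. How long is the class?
From 4:52 to 9:25:
(9 x 60 + 25) - (4 x 60 + 52) = 565 - 292 = 273 minutes
= 4 hours and 33 minutes

Final answer: 4 hours and 33 minutes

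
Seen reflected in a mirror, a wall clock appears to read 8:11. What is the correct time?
Reflection across the vertical (12-6) axis maps a hand at angle A degrees to (360 - A) degrees, which sends a reading of T minutes past 12:00 to (720 - T) minutes past 12:00.
Mirror reads 8:11 = 491 minutes past 12:00.
Actual time: (720 - 491) mod 720 = 229 minutes = 3:49.

Final answer: 3:49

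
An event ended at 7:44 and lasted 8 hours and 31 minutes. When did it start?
Starting time: 7:44 = 464 total minutes past 12:00
Subtracting: 8 hours and 31 minutes = 511 minutes
464 - 511 = -47 (negative, add 12 hours = 720) = 673 minutes
= 11 hours and 13 minutes past 12:00 = 11:13

Final answer: 11:13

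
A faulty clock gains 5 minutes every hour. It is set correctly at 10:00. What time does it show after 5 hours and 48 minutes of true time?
For every 60 true minutes, the faulty clock advances 60 + 5 = 65 minutes.
True elapsed: 5 hours and 48 minutes = 348 minutes.
Faulty clock advances: 348 x 65/60 = 377 minutes (drift: 29 minutes ahead).
Shown time: 10:00 + 377 minutes = 4:17.

Final answer: 4:17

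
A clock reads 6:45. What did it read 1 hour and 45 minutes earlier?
Starting time: 6:45 = 405 total minutes past 12:00
Subtracting: 1 hour and 45 minutes = 105 minutes
405 - 105 = 300 minutes
= 5 hours past 12:00 = 5:00

Final answer: 5:00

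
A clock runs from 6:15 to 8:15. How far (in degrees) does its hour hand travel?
The hour hand moves 0.5 degrees per minute.
Time elapsed: 8:15 - 6:15 = 120 minutes
Angular displacement: 120 x 0.5 = 60 degrees

Final answer: 60 degrees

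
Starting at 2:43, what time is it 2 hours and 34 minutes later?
Starting time: 2:43
Adding 34 minutes to 43 minutes: 43 + 34 = 77 minutes = 1 hour and 17 minutes
Adding 2 hours: 2 + 2 + 1 (carry) = 5
Final time: 5:17

Final answer: 5:17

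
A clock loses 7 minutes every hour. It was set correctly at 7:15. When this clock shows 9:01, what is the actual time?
For every 60 true minutes, the faulty clock advances 53 minutes, so 1 faulty-clock minute corresponds to 60/53 true minutes.
From 7:15 to 9:01 on the faulty dial is 106 minutes.
True elapsed: 106 x 60/53 = 120 minutes = 2 hours.
True time: 7:15 + 2 hours = 9:15.

Final answer: 9:15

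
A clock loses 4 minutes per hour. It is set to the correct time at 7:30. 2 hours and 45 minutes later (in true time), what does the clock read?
For every 60 true minutes, the faulty clock advances 60 - 4 = 56 minutes.
True elapsed: 2 hours and 45 minutes = 165 minutes.
Faulty clock advances: 165 x 56/60 = 154 minutes (drift: 11 minutes behind).
Shown time: 7:30 + 154 minutes = 10:04.

Final answer: 10:04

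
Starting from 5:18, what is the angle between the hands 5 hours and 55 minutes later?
First find the time 5 hours and 55 minutes after 5:18.
Total minutes: 5 x 60 + 18 + 5 x 60 + 55 = 673.
673 mod 720 = 673 minutes = 11:13.
Now compute the angle at 11:13:
Hour hand: 11 x 30 + 13 x 0.5 = 336.5 degrees
Minute hand: 13 x 6 = 78 degrees
Difference: |336.5 - 78| = 258.5 degrees
Smaller angle: 360 - 258.5 = 101.5 degrees

Final answer: 101.5 degrees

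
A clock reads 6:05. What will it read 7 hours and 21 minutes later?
Starting time: 6:05
Adding 21 minutes to 5 minutes: 5 + 21 = 26 minutes
Adding 7 hours: 6 + 7 = 13 - 12 = 1
Final time: 1:26

Final answer: 1:26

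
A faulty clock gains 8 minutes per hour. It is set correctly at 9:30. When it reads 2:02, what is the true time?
For every 60 true minutes, the faulty clock advances 68 minutes, so 1 faulty-clock minute corresponds to 60/68 true minutes.
From 9:30 to 2:02 on the faulty dial is 272 minutes.
True elapsed: 272 x 60/68 = 240 minutes = 4 hours.
True time: 9:30 + 4 hours = 1:30.

Final answer: 1:30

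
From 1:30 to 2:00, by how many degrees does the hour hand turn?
The hour hand moves 0.5 degrees per minute.
Time elapsed: 2:00 - 1:30 = 30 minutes
Angular displacement: 30 x 0.5 = 15 degrees

Final answer: 15 degrees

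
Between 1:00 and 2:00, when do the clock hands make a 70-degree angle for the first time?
At t minutes past 1:00, the hour hand is at 30 x 1 + 0.5t degrees and the minute hand is at 6t degrees.
The smaller angle between them is 70 degrees when |30H - 5.5t| = 70 or |30H - 5.5t| = 290.
With H = 1, solve 30 x 1 - 5.5t = +/- target for each target:
  t = (30 x 1 - 70) / 5.5 = -7.27 (outside (0, 60))
  t = (30 x 1 + 70) / 5.5 = 18.18
  t = (30 x 1 - 290) / 5.5 = -47.27 (outside (0, 60))
  t = (30 x 1 + 290) / 5.5 = 58.18
Valid solutions in (0, 60): {18.18, 58.18} minutes.
The first occurrence is t = 18.18 minutes.
The hands form a 70-degree angle at 18.18 minutes past 1:00.

Final answer: 18.18 minutes past 1:00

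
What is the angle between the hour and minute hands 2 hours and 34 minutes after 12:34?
First find the time 2 hours and 34 minutes after 12:34.
Total minutes: 12 x 60 + 34 + 2 x 60 + 34 = 908.
908 mod 720 = 188 minutes = 3:08.
Now compute the angle at 3:08:
Hour hand: 3 x 30 + 8 x 0.5 = 94 degrees
Minute hand: 8 x 6 = 48 degrees
Difference: |94 - 48| = 46 degrees
The angle is 46 degrees

Final answer: 46 degrees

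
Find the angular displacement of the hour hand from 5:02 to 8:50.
The hour hand moves 0.5 degrees per minute.
Time elapsed: 8:50 - 5:02 = 228 minutes
Angular displacement: 228 x 0.5 = 114 degrees

Final answer: 114 degrees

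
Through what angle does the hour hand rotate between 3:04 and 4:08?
The hour hand moves 0.5 degrees per minute.
Time elapsed: 4:08 - 3:04 = 64 minutes
Angular displacement: 64 x 0.5 = 32 degrees

Final answer: 32 degrees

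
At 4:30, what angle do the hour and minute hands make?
Hour hand position: 4 x 30 + 30 x 0.5 = 135 degrees
Minute hand position: 30 x 6 = 180 degrees
Difference: |135 - 180| = 45 degrees
The angle between the hands is 45 degrees

Final answer: 45 degrees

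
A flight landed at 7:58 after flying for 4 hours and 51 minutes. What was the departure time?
Starting time: 7:58 = 478 total minutes past 12:00
Subtracting: 4 hours and 51 minutes = 291 minutes
478 - 291 = 187 minutes
= 3 hours and 7 minutes past 12:00 = 3:07

Final answer: 3:07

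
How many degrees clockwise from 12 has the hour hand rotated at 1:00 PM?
The hour hand moves 30 degrees per hour and 0.5 degrees per minute.
At 1:00: (1) x 30 + 0 x 0.5 = 30 + 0 = 30 degrees

Final answer: 30 degrees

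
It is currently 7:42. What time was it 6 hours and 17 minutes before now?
Starting time: 7:42 = 462 total minutes past 12:00
Subtracting: 6 hours and 17 minutes = 377 minutes
462 - 377 = 85 minutes
= 1 hour and 25 minutes past 12:00 = 1:25

Final answer: 1:25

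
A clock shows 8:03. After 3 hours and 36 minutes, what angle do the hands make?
First find the time 3 hours and 36 minutes after 8:03.
Total minutes: 8 x 60 + 3 + 3 x 60 + 36 = 699.
699 mod 720 = 699 minutes = 11:39.
Now compute the angle at 11:39:
Hour hand: 11 x 30 + 39 x 0.5 = 349.5 degrees
Minute hand: 39 x 6 = 234 degrees
Difference: |349.5 - 234| = 115.5 degrees
The angle is 115.5 degrees

Final answer: 115.5 degrees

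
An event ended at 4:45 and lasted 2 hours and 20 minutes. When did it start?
Starting time: 4:45 = 285 total minutes past 12:00
Subtracting: 2 hours and 20 minutes = 140 minutes
285 - 140 = 145 minutes
= 2 hours and 25 minutes past 12:00 = 2:25

Final answer: 2:25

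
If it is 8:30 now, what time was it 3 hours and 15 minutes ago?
Starting time: 8:30 = 510 total minutes past 12:00
Subtracting: 3 hours and 15 minutes = 195 minutes
510 - 195 = 315 minutes
= 5 hours and 15 minutes past 12:00 = 5:15

Final answer: 5:15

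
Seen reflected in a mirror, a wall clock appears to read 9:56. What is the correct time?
Reflection across the vertical (12-6) axis maps a hand at angle A degrees to (360 - A) degrees, which sends a reading of T minutes past 12:00 to (720 - T) minutes past 12:00.
Mirror reads 9:56 = 596 minutes past 12:00.
Actual time: (720 - 596) mod 720 = 124 minutes = 2:04.

Final answer: 2:04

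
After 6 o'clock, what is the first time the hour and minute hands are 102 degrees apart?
At t minutes past 6:00, the hour hand is at 30 x 6 + 0.5t degrees and the minute hand is at 6t degrees.
The smaller angle between them is 102 degrees when |30H - 5.5t| = 102 or |30H - 5.5t| = 258.
With H = 6, solve 30 x 6 - 5.5t = +/- target for each target:
  t = (30 x 6 - 102) / 5.5 = 14.18
  t = (30 x 6 + 102) / 5.5 = 51.27
  t = (30 x 6 - 258) / 5.5 = -14.18 (outside (0, 60))
  t = (30 x 6 + 258) / 5.5 = 79.64 (outside (0, 60))
Valid solutions in (0, 60): {14.18, 51.27} minutes.
The first occurrence is t = 14.18 minutes.
The hands form a 102-degree angle at 14.18 minutes past 6:00.

Final answer: 14.18 minutes past 6:00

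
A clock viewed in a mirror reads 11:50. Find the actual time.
Reflection across the vertical (12-6) axis maps a hand at angle A degrees to (360 - A) degrees, which sends a reading of T minutes past 12:00 to (720 - T) minutes past 12:00.
Mirror reads 11:50 = 710 minutes past 12:00.
Actual time: (720 - 710) mod 720 = 10 minutes = 12:10.

Final answer: 12:10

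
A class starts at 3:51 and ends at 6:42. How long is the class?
From 3:51 to 6:42:
(6 x 60 + 42) - (3 x 60 + 51) = 402 - 231 = 171 minutes
= 2 hours and 51 minutes

Final answer: 2 hours and 51 minutes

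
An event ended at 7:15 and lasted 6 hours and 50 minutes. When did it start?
Starting time: 7:15 = 435 total minutes past 12:00
Subtracting: 6 hours and 50 minutes = 410 minutes
435 - 410 = 25 minutes
= 25 minutes past 12:00 = 12:25

Final answer: 12:25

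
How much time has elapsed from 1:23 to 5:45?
From 1:23 to 5:45:
(5 x 60 + 45) - (1 x 60 + 23) = 345 - 83 = 262 minutes
= 4 hours and 22 minutes

Final answer: 4 hours and 22 minutes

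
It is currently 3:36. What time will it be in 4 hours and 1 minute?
Starting time: 3:36
Adding 1 minute to 36 minutes: 36 + 1 = 37 minutes
Adding 4 hours: 3 + 4 = 7
Final time: 7:37

Final answer: 7:37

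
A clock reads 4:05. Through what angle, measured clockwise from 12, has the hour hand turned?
The hour hand moves 30 degrees per hour and 0.5 degrees per minute.
At 4:05: (4) x 30 + 5 x 0.5 = 120 + 2.5 = 122.5 degrees

Final answer: 122.5 degrees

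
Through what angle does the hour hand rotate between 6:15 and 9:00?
The hour hand moves 0.5 degrees per minute.
Time elapsed: 9:00 - 6:15 = 165 minutes
Angular displacement: 165 x 0.5 = 82.5 degrees

Final answer: 82.5 degrees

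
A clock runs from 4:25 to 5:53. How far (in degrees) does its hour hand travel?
The hour hand moves 0.5 degrees per minute.
Time elapsed: 5:53 - 4:25 = 88 minutes
Angular displacement: 88 x 0.5 = 44 degrees

Final answer: 44 degrees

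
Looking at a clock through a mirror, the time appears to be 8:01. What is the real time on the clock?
Reflection across the vertical (12-6) axis maps a hand at angle A degrees to (360 - A) degrees, which sends a reading of T minutes past 12:00 to (720 - T) minutes past 12:00.
Mirror reads 8:01 = 481 minutes past 12:00.
Actual time: (720 - 481) mod 720 = 239 minutes = 3:59.

Final answer: 3:59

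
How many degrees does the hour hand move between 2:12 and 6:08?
The hour hand moves 0.5 degrees per minute.
Time elapsed: 6:08 - 2:12 = 236 minutes
Angular displacement: 236 x 0.5 = 118 degrees

Final answer: 118 degrees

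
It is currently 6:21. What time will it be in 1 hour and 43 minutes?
Starting time: 6:21
Adding 43 minutes to 21 minutes: 21 + 43 = 64 minutes = 1 hour and 4 minutes
Adding 1 hour: 6 + 1 + 1 (carry) = 8
Final time: 8:04

Final answer: 8:04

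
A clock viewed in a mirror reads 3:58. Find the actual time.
Reflection across the vertical (12-6) axis maps a hand at angle A degrees to (360 - A) degrees, which sends a reading of T minutes past 12:00 to (720 - T) minutes past 12:00.
Mirror reads 3:58 = 238 minutes past 12:00.
Actual time: (720 - 238) mod 720 = 482 minutes = 8:02.

Final answer: 8:02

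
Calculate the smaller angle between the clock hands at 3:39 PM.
Hour hand position: 3 x 30 + 39 x 0.5 = 109.5 degrees
Minute hand position: 39 x 6 = 234 degrees
Difference: |109.5 - 234| = 124.5 degrees
The angle between the hands is 124.5 degrees

Final answer: 124.5 degrees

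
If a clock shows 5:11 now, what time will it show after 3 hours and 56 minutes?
Starting time: 5:11
Adding 56 minutes to 11 minutes: 11 + 56 = 67 minutes = 1 hour and 7 minutes
Adding 3 hours: 5 + 3 + 1 (carry) = 9
Final time: 9:07

Final answer: 9:07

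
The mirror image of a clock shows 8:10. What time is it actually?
Reflection across the vertical (12-6) axis maps a hand at angle A degrees to (360 - A) degrees, which sends a reading of T minutes past 12:00 to (720 - T) minutes past 12:00.
Mirror reads 8:10 = 490 minutes past 12:00.
Actual time: (720 - 490) mod 720 = 230 minutes = 3:50.

Final answer: 3:50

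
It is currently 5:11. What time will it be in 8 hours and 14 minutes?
Starting time: 5:11
Adding 14 minutes to 11 minutes: 11 + 14 = 25 minutes
Adding 8 hours: 5 + 8 = 13 - 12 = 1
Final time: 1:25

Final answer: 1:25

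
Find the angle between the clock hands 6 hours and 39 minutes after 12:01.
First find the time 6 hours and 39 minutes after 12:01.
Total minutes: 12 x 60 + 1 + 6 x 60 + 39 = 1120.
1120 mod 720 = 400 minutes = 6:40.
Now compute the angle at 6:40:
Hour hand: 6 x 30 + 40 x 0.5 = 200 degrees
Minute hand: 40 x 6 = 240 degrees
Difference: |200 - 240| = 40 degrees
The angle is 40 degrees

Final answer: 40 degrees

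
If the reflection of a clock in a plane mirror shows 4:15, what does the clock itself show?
Reflection across the vertical (12-6) axis maps a hand at angle A degrees to (360 - A) degrees, which sends a reading of T minutes past 12:00 to (720 - T) minutes past 12:00.
Mirror reads 4:15 = 255 minutes past 12:00.
Actual time: (720 - 255) mod 720 = 465 minutes = 7:45.

Final answer: 7:45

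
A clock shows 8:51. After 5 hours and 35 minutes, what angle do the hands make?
First find the time 5 hours and 35 minutes after 8:51.
Total minutes: 8 x 60 + 51 + 5 x 60 + 35 = 866.
866 mod 720 = 146 minutes = 2:26.
Now compute the angle at 2:26:
Hour hand: 2 x 30 + 26 x 0.5 = 73 degrees
Minute hand: 26 x 6 = 156 degrees
Difference: |73 - 156| = 83 degrees
The angle is 83 degrees

Final answer: 83 degrees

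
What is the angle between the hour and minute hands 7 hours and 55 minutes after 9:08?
First find the time 7 hours and 55 minutes after 9:08.
Total minutes: 9 x 60 + 8 + 7 x 60 + 55 = 1023.
1023 mod 720 = 303 minutes = 5:03.
Now compute the angle at 5:03:
Hour hand: 5 x 30 + 3 x 0.5 = 151.5 degrees
Minute hand: 3 x 6 = 18 degrees
Difference: |151.5 - 18| = 133.5 degrees
The angle is 133.5 degrees

Final answer: 133.5 degrees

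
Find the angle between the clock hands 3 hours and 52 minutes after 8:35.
First find the time 3 hours and 52 minutes after 8:35.
Total minutes: 8 x 60 + 35 + 3 x 60 + 52 = 747.
747 mod 720 = 27 minutes = 12:27.
Now compute the angle at 12:27:
Hour hand: 0 x 30 + 27 x 0.5 = 13.5 degrees
Minute hand: 27 x 6 = 162 degrees
Difference: |13.5 - 162| = 148.5 degrees
The angle is 148.5 degrees

Final answer: 148.5 degrees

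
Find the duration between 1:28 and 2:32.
From 1:28 to 2:32:
(2 x 60 + 32) - (1 x 60 + 28) = 152 - 88 = 64 minutes
= 1 hour and 4 minutes

Final answer: 1 hour and 4 minutes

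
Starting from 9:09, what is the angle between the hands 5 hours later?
First find the time 5 hours after 9:09.
Total minutes: 9 x 60 + 9 + 5 x 60 + 0 = 849.
849 mod 720 = 129 minutes = 2:09.
Now compute the angle at 2:09:
Hour hand: 2 x 30 + 9 x 0.5 = 64.5 degrees
Minute hand: 9 x 6 = 54 degrees
Difference: |64.5 - 54| = 10.5 degrees
The angle is 10.5 degrees

Final answer: 10.5 degrees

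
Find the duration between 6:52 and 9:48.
From 6:52 to 9:48:
(9 x 60 + 48) - (6 x 60 + 52) = 588 - 412 = 176 minutes
= 2 hours and 56 minutes

Final answer: 2 hours and 56 minutes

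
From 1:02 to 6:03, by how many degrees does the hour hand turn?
The hour hand moves 0.5 degrees per minute.
Time elapsed: 6:03 - 1:02 = 301 minutes
Angular displacement: 301 x 0.5 = 150.5 degrees

Final answer: 150.5 degrees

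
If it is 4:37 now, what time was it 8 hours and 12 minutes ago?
Starting time: 4:37 = 277 total minutes past 12:00
Subtracting: 8 hours and 12 minutes = 492 minutes
277 - 492 = -215 (negative, add 12 hours = 720) = 505 minutes
= 8 hours and 25 minutes past 12:00 = 8:25

Final answer: 8:25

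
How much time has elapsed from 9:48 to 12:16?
From 9:48 to 12:16:
(12 x 60 + 16) - (9 x 60 + 48) = 736 - 588 = 148 minutes
= 2 hours and 28 minutes

Final answer: 2 hours and 28 minutes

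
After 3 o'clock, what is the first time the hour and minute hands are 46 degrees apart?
At t minutes past 3:00, the hour hand is at 30 x 3 + 0.5t degrees and the minute hand is at 6t degrees.
The smaller angle between them is 46 degrees when |30H - 5.5t| = 46 or |30H - 5.5t| = 314.
With H = 3, solve 30 x 3 - 5.5t = +/- target for each target:
  t = (30 x 3 - 46) / 5.5 = 8
  t = (30 x 3 + 46) / 5.5 = 24.73
  t = (30 x 3 - 314) / 5.5 = -40.73 (outside (0, 60))
  t = (30 x 3 + 314) / 5.5 = 73.45 (outside (0, 60))
Valid solutions in (0, 60): {8, 24.73} minutes.
The first occurrence is t = 8 minutes.
The hands form a 46-degree angle at 8 minutes past 3:00.

Final answer: 8 minutes past 3:00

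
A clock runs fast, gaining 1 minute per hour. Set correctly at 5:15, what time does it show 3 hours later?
For every 60 true minutes, the faulty clock advances 60 + 1 = 61 minutes.
True elapsed: 3 hours = 180 minutes.
Faulty clock advances: 180 x 61/60 = 183 minutes (drift: 3 minutes ahead).
Shown time: 5:15 + 183 minutes = 8:18.

Final answer: 8:18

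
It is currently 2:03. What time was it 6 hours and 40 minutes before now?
Starting time: 2:03 = 123 total minutes past 12:00
Subtracting: 6 hours and 40 minutes = 400 minutes
123 - 400 = -277 (negative, add 12 hours = 720) = 443 minutes
= 7 hours and 23 minutes past 12:00 = 7:23

Final answer: 7:23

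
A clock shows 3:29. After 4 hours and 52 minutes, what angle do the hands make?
First find the time 4 hours and 52 minutes after 3:29.
Total minutes: 3 x 60 + 29 + 4 x 60 + 52 = 501.
501 mod 720 = 501 minutes = 8:21.
Now compute the angle at 8:21:
Hour hand: 8 x 30 + 21 x 0.5 = 250.5 degrees
Minute hand: 21 x 6 = 126 degrees
Difference: |250.5 - 126| = 124.5 degrees
The angle is 124.5 degrees

Final answer: 124.5 degrees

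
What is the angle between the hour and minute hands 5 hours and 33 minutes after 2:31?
First find the time 5 hours and 33 minutes after 2:31.
Total minutes: 2 x 60 + 31 + 5 x 60 + 33 = 484.
484 mod 720 = 484 minutes = 8:04.
Now compute the angle at 8:04:
Hour hand: 8 x 30 + 4 x 0.5 = 242 degrees
Minute hand: 4 x 6 = 24 degrees
Difference: |242 - 24| = 218 degrees
Smaller angle: 360 - 218 = 142 degrees

Final answer: 142 degrees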